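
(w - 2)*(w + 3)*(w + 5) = w^3 + 6*w^2 - w - 30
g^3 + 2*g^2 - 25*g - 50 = (g - 5)*(g + 2)*(g + 5)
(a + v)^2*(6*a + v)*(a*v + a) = 6*a^4*v + 6*a^4 + 13*a^3*v^2 + 13*a^3*v + 8*a^2*v^3 + 8*a^2*v^2 + a*v^4 + a*v^3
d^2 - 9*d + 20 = (d - 5)*(d - 4)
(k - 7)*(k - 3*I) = k^2 - 7*k - 3*I*k + 21*I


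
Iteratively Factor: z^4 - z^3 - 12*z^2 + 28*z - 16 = (z - 2)*(z^3 + z^2 - 10*z + 8) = (z - 2)*(z - 1)*(z^2 + 2*z - 8) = (z - 2)*(z - 1)*(z + 4)*(z - 2)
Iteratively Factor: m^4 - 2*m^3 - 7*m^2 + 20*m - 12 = (m + 3)*(m^3 - 5*m^2 + 8*m - 4) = (m - 2)*(m + 3)*(m^2 - 3*m + 2) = (m - 2)^2*(m + 3)*(m - 1)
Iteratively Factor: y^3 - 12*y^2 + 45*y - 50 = (y - 5)*(y^2 - 7*y + 10) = (y - 5)*(y - 2)*(y - 5)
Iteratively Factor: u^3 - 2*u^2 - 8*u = (u)*(u^2 - 2*u - 8) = u*(u - 4)*(u + 2)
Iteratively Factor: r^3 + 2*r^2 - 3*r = (r - 1)*(r^2 + 3*r) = (r - 1)*(r + 3)*(r)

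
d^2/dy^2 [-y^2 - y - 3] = -2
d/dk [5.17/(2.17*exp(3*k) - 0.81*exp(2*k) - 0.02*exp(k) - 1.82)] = (-33.6567*exp(2*k) + 8.3754*exp(k) + 0.1034)*exp(k)/(-2.17*exp(3*k) + 0.81*exp(2*k) + 0.02*exp(k) + 1.82)^2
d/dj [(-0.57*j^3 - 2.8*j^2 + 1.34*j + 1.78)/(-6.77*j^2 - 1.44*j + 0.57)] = (3.8589*j^4 + 1.6416*j^3 + 12.1291*j^2 + 20.9092*j + 3.327)/(45.8329*j^4 + 19.4976*j^3 - 5.6442*j^2 - 1.6416*j + 0.3249)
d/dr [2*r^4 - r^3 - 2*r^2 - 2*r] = 8*r^3 - 3*r^2 - 4*r - 2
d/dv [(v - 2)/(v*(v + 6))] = (-v^2 + 4*v + 12)/(v^2*(v^2 + 12*v + 36))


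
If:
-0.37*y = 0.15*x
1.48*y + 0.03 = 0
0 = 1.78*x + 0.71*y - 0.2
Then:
No Solution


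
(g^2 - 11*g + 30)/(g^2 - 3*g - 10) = (g - 6)/(g + 2)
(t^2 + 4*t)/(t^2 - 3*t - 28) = t/(t - 7)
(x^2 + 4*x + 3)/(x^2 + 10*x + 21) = (x + 1)/(x + 7)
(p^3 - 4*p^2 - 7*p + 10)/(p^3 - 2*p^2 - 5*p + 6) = (p - 5)/(p - 3)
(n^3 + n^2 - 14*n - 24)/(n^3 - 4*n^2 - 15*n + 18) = (n^2 - 2*n - 8)/(n^2 - 7*n + 6)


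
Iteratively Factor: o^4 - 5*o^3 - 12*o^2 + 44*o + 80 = (o + 2)*(o^3 - 7*o^2 + 2*o + 40) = (o - 5)*(o + 2)*(o^2 - 2*o - 8) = (o - 5)*(o + 2)^2*(o - 4)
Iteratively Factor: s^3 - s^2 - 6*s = (s + 2)*(s^2 - 3*s) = s*(s + 2)*(s - 3)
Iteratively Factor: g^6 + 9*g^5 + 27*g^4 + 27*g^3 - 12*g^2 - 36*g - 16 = (g + 2)*(g^5 + 7*g^4 + 13*g^3 + g^2 - 14*g - 8) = (g + 1)*(g + 2)*(g^4 + 6*g^3 + 7*g^2 - 6*g - 8) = (g + 1)*(g + 2)^2*(g^3 + 4*g^2 - g - 4) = (g - 1)*(g + 1)*(g + 2)^2*(g^2 + 5*g + 4) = (g - 1)*(g + 1)*(g + 2)^2*(g + 4)*(g + 1)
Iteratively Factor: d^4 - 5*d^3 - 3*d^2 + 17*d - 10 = (d - 1)*(d^3 - 4*d^2 - 7*d + 10) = (d - 1)*(d + 2)*(d^2 - 6*d + 5) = (d - 5)*(d - 1)*(d + 2)*(d - 1)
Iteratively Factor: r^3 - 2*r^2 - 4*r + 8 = (r + 2)*(r^2 - 4*r + 4) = (r - 2)*(r + 2)*(r - 2)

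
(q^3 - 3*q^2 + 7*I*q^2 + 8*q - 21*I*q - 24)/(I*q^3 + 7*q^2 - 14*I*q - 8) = (-I*q^2 + q*(8 + 3*I) - 24)/(q^2 - 6*I*q - 8)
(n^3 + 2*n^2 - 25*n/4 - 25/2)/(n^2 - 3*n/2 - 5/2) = (n^2 + 9*n/2 + 5)/(n + 1)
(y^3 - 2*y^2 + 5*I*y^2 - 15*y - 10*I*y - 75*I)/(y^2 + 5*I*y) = y - 2 - 15/y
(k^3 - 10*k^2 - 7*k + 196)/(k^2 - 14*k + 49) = k + 4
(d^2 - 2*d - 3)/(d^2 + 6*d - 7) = (d^2 - 2*d - 3)/(d^2 + 6*d - 7)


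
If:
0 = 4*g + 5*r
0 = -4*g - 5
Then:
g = -5/4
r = 1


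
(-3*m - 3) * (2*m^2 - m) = -6*m^3 - 3*m^2 + 3*m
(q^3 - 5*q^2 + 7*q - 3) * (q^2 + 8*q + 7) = q^5 + 3*q^4 - 26*q^3 + 18*q^2 + 25*q - 21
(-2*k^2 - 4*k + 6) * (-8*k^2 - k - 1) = 16*k^4 + 34*k^3 - 42*k^2 - 2*k - 6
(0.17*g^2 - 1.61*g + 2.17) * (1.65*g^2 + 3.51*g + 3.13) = 0.2805*g^4 - 2.0598*g^3 - 1.5385*g^2 + 2.5774*g + 6.7921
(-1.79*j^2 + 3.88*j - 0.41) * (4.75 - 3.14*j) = 5.6206*j^3 - 20.6857*j^2 + 19.7174*j - 1.9475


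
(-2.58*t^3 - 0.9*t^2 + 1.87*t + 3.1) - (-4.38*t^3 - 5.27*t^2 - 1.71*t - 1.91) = 1.8*t^3 + 4.37*t^2 + 3.58*t + 5.01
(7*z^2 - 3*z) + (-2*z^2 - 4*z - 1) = 5*z^2 - 7*z - 1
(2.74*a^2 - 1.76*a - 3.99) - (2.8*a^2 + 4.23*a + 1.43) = -0.0599999999999996*a^2 - 5.99*a - 5.42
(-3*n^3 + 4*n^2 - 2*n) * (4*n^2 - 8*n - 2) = -12*n^5 + 40*n^4 - 34*n^3 + 8*n^2 + 4*n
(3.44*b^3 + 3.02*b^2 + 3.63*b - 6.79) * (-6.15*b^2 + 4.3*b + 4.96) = -21.156*b^5 - 3.781*b^4 + 7.7239*b^3 + 72.3467*b^2 - 11.1922*b - 33.6784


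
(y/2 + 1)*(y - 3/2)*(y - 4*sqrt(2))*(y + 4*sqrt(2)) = y^4/2 + y^3/4 - 35*y^2/2 - 8*y + 48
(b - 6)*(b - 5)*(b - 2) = b^3 - 13*b^2 + 52*b - 60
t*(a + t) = a*t + t^2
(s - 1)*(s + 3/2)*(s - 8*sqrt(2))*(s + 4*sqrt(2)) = s^4 - 4*sqrt(2)*s^3 + s^3/2 - 131*s^2/2 - 2*sqrt(2)*s^2 - 32*s + 6*sqrt(2)*s + 96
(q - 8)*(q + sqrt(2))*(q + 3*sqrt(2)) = q^3 - 8*q^2 + 4*sqrt(2)*q^2 - 32*sqrt(2)*q + 6*q - 48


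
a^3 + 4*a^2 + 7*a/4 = a*(a + 1/2)*(a + 7/2)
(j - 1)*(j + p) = j^2 + j*p - j - p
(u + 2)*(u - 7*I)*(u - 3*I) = u^3 + 2*u^2 - 10*I*u^2 - 21*u - 20*I*u - 42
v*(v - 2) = v^2 - 2*v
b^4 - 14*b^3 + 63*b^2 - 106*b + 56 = (b - 7)*(b - 4)*(b - 2)*(b - 1)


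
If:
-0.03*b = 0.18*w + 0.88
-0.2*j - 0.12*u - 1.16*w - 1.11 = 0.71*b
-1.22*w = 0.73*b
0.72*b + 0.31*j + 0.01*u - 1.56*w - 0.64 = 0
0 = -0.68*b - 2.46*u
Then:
No Solution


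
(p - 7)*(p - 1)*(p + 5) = p^3 - 3*p^2 - 33*p + 35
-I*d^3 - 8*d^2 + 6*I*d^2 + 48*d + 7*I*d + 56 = (d - 7)*(d - 8*I)*(-I*d - I)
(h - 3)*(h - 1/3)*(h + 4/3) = h^3 - 2*h^2 - 31*h/9 + 4/3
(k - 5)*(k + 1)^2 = k^3 - 3*k^2 - 9*k - 5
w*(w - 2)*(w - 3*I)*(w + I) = w^4 - 2*w^3 - 2*I*w^3 + 3*w^2 + 4*I*w^2 - 6*w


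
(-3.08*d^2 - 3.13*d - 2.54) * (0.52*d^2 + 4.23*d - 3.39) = -1.6016*d^4 - 14.656*d^3 - 4.1195*d^2 - 0.133500000000002*d + 8.6106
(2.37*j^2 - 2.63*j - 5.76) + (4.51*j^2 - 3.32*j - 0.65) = 6.88*j^2 - 5.95*j - 6.41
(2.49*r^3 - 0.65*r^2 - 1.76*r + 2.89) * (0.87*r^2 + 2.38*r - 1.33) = 2.1663*r^5 + 5.3607*r^4 - 6.3899*r^3 - 0.81*r^2 + 9.219*r - 3.8437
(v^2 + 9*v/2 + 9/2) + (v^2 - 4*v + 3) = 2*v^2 + v/2 + 15/2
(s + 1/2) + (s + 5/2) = 2*s + 3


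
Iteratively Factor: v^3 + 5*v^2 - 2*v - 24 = (v - 2)*(v^2 + 7*v + 12) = (v - 2)*(v + 4)*(v + 3)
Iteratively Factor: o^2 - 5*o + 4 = (o - 1)*(o - 4)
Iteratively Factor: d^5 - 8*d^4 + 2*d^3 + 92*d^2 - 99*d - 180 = (d + 3)*(d^4 - 11*d^3 + 35*d^2 - 13*d - 60) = (d - 5)*(d + 3)*(d^3 - 6*d^2 + 5*d + 12) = (d - 5)*(d - 3)*(d + 3)*(d^2 - 3*d - 4) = (d - 5)*(d - 3)*(d + 1)*(d + 3)*(d - 4)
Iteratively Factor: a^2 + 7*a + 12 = (a + 3)*(a + 4)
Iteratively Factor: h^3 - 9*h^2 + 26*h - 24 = (h - 3)*(h^2 - 6*h + 8) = (h - 3)*(h - 2)*(h - 4)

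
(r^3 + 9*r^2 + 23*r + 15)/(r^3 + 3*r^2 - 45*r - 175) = (r^2 + 4*r + 3)/(r^2 - 2*r - 35)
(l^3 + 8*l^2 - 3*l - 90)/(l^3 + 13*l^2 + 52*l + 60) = (l - 3)/(l + 2)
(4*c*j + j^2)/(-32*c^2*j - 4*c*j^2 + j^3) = -1/(8*c - j)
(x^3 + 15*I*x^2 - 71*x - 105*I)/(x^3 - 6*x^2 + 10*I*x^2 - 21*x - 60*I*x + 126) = (x + 5*I)/(x - 6)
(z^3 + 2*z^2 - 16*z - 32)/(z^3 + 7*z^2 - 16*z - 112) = (z + 2)/(z + 7)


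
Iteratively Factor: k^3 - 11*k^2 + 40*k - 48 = (k - 4)*(k^2 - 7*k + 12) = (k - 4)^2*(k - 3)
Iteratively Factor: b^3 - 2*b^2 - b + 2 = (b - 2)*(b^2 - 1) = (b - 2)*(b + 1)*(b - 1)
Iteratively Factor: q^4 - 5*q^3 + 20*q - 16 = (q - 4)*(q^3 - q^2 - 4*q + 4) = (q - 4)*(q + 2)*(q^2 - 3*q + 2) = (q - 4)*(q - 2)*(q + 2)*(q - 1)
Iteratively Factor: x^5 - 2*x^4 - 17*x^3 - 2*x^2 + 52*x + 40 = (x - 5)*(x^4 + 3*x^3 - 2*x^2 - 12*x - 8) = (x - 5)*(x - 2)*(x^3 + 5*x^2 + 8*x + 4) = (x - 5)*(x - 2)*(x + 1)*(x^2 + 4*x + 4) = (x - 5)*(x - 2)*(x + 1)*(x + 2)*(x + 2)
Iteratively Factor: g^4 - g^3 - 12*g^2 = (g)*(g^3 - g^2 - 12*g) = g*(g - 4)*(g^2 + 3*g) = g^2*(g - 4)*(g + 3)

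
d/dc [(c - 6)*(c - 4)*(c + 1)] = 3*c^2 - 18*c + 14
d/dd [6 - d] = -1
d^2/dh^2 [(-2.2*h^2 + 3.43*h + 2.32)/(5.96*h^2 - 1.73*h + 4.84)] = (198.310656*h^3 + 875.233152*h^2 - 737.185248*h - 165.592728)/(211.708736*h^6 - 184.357104*h^5 + 569.286684*h^4 - 304.603349*h^3 + 462.306636*h^2 - 121.578864*h + 113.379904)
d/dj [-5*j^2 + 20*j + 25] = 20 - 10*j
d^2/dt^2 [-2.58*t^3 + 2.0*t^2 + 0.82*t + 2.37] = 4.0 - 15.48*t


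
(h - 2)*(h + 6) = h^2 + 4*h - 12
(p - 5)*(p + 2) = p^2 - 3*p - 10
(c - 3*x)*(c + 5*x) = c^2 + 2*c*x - 15*x^2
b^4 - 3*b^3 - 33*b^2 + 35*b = b*(b - 7)*(b - 1)*(b + 5)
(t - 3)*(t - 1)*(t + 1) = t^3 - 3*t^2 - t + 3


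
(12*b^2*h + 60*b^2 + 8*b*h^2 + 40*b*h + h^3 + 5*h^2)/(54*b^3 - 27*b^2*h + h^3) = (2*b*h + 10*b + h^2 + 5*h)/(9*b^2 - 6*b*h + h^2)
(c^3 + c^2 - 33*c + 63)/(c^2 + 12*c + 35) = (c^2 - 6*c + 9)/(c + 5)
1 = 1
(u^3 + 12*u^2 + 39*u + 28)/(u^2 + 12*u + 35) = (u^2 + 5*u + 4)/(u + 5)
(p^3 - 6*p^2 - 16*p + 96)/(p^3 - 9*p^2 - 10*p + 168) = (p - 4)/(p - 7)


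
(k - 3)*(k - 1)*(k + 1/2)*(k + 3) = k^4 - k^3/2 - 19*k^2/2 + 9*k/2 + 9/2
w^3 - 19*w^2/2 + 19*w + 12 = (w - 6)*(w - 4)*(w + 1/2)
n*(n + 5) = n^2 + 5*n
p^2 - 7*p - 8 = (p - 8)*(p + 1)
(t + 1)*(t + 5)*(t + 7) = t^3 + 13*t^2 + 47*t + 35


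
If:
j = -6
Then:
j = -6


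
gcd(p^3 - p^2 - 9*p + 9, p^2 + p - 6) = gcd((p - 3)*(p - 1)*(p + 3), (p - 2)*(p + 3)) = p + 3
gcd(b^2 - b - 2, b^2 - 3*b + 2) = b - 2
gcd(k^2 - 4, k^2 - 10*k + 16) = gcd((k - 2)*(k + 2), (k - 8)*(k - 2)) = k - 2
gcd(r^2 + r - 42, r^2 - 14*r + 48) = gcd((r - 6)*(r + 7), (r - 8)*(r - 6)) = r - 6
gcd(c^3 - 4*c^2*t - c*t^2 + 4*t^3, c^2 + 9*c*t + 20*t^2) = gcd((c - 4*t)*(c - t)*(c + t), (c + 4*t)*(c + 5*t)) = 1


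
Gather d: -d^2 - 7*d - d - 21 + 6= -d^2 - 8*d - 15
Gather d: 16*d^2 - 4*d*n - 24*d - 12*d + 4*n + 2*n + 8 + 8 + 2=16*d^2 + d*(-4*n - 36) + 6*n + 18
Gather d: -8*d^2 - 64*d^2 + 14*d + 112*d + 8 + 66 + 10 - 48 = -72*d^2 + 126*d + 36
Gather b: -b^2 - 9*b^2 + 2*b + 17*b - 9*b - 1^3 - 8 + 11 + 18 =-10*b^2 + 10*b + 20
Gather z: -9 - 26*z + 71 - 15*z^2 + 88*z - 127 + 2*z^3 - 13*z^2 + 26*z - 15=2*z^3 - 28*z^2 + 88*z - 80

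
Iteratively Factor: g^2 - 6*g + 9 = (g - 3)*(g - 3)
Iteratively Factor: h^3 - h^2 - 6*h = (h - 3)*(h^2 + 2*h) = (h - 3)*(h + 2)*(h)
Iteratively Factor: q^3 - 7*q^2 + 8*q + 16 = (q - 4)*(q^2 - 3*q - 4) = (q - 4)^2*(q + 1)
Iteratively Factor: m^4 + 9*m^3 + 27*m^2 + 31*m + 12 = (m + 4)*(m^3 + 5*m^2 + 7*m + 3) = (m + 1)*(m + 4)*(m^2 + 4*m + 3) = (m + 1)*(m + 3)*(m + 4)*(m + 1)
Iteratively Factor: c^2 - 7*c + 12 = (c - 3)*(c - 4)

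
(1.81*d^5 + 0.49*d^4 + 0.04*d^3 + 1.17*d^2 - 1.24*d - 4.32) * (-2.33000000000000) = -4.2173*d^5 - 1.1417*d^4 - 0.0932*d^3 - 2.7261*d^2 + 2.8892*d + 10.0656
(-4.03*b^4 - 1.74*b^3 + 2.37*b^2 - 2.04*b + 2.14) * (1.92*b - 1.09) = -7.7376*b^5 + 1.0519*b^4 + 6.447*b^3 - 6.5001*b^2 + 6.3324*b - 2.3326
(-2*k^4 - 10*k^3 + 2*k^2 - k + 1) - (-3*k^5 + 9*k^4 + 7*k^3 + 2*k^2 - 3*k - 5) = 3*k^5 - 11*k^4 - 17*k^3 + 2*k + 6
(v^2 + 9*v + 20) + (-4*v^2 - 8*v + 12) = -3*v^2 + v + 32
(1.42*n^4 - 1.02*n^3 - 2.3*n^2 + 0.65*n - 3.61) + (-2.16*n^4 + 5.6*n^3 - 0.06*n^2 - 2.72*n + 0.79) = -0.74*n^4 + 4.58*n^3 - 2.36*n^2 - 2.07*n - 2.82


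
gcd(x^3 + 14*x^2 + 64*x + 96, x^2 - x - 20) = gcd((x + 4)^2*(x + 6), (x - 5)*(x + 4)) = x + 4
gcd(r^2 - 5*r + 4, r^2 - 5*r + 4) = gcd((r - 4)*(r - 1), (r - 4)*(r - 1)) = r^2 - 5*r + 4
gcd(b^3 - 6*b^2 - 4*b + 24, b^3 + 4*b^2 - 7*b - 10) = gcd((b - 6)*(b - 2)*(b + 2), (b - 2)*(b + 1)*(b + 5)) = b - 2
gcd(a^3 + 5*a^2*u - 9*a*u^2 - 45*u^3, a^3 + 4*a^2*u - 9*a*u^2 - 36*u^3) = -a^2 + 9*u^2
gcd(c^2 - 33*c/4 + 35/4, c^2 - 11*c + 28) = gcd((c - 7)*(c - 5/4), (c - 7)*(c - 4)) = c - 7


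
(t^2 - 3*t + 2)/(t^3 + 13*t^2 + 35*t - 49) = (t - 2)/(t^2 + 14*t + 49)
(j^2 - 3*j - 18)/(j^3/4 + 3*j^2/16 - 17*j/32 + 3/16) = 32*(j^2 - 3*j - 18)/(8*j^3 + 6*j^2 - 17*j + 6)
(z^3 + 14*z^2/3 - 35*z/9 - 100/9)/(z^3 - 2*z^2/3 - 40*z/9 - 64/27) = 3*(3*z^2 + 10*z - 25)/(9*z^2 - 18*z - 16)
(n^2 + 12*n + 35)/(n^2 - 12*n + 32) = (n^2 + 12*n + 35)/(n^2 - 12*n + 32)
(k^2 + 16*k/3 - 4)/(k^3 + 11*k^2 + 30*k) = (k - 2/3)/(k*(k + 5))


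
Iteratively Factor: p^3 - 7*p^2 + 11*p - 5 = (p - 5)*(p^2 - 2*p + 1) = (p - 5)*(p - 1)*(p - 1)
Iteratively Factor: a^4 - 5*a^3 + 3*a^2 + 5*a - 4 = (a - 1)*(a^3 - 4*a^2 - a + 4) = (a - 1)*(a + 1)*(a^2 - 5*a + 4) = (a - 4)*(a - 1)*(a + 1)*(a - 1)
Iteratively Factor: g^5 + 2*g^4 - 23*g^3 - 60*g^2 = (g + 3)*(g^4 - g^3 - 20*g^2) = (g - 5)*(g + 3)*(g^3 + 4*g^2) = g*(g - 5)*(g + 3)*(g^2 + 4*g) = g^2*(g - 5)*(g + 3)*(g + 4)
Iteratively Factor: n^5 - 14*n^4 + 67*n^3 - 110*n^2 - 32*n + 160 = (n - 4)*(n^4 - 10*n^3 + 27*n^2 - 2*n - 40) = (n - 5)*(n - 4)*(n^3 - 5*n^2 + 2*n + 8) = (n - 5)*(n - 4)*(n - 2)*(n^2 - 3*n - 4) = (n - 5)*(n - 4)^2*(n - 2)*(n + 1)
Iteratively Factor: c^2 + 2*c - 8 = (c + 4)*(c - 2)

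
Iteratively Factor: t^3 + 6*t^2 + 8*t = (t + 2)*(t^2 + 4*t) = (t + 2)*(t + 4)*(t)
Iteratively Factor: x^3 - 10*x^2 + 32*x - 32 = (x - 4)*(x^2 - 6*x + 8) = (x - 4)*(x - 2)*(x - 4)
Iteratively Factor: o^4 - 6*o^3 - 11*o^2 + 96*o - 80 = (o - 1)*(o^3 - 5*o^2 - 16*o + 80) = (o - 1)*(o + 4)*(o^2 - 9*o + 20) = (o - 4)*(o - 1)*(o + 4)*(o - 5)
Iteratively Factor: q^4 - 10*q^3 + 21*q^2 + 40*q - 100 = (q - 5)*(q^3 - 5*q^2 - 4*q + 20) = (q - 5)*(q + 2)*(q^2 - 7*q + 10) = (q - 5)*(q - 2)*(q + 2)*(q - 5)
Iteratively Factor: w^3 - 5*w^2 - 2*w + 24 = (w - 3)*(w^2 - 2*w - 8) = (w - 4)*(w - 3)*(w + 2)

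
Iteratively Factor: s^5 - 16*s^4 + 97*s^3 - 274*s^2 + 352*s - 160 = (s - 1)*(s^4 - 15*s^3 + 82*s^2 - 192*s + 160) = (s - 2)*(s - 1)*(s^3 - 13*s^2 + 56*s - 80) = (s - 4)*(s - 2)*(s - 1)*(s^2 - 9*s + 20) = (s - 4)^2*(s - 2)*(s - 1)*(s - 5)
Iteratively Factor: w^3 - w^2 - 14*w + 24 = (w - 3)*(w^2 + 2*w - 8) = (w - 3)*(w - 2)*(w + 4)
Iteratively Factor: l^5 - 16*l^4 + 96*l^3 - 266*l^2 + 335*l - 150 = (l - 2)*(l^4 - 14*l^3 + 68*l^2 - 130*l + 75) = (l - 5)*(l - 2)*(l^3 - 9*l^2 + 23*l - 15) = (l - 5)*(l - 2)*(l - 1)*(l^2 - 8*l + 15) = (l - 5)^2*(l - 2)*(l - 1)*(l - 3)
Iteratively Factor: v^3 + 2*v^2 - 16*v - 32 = (v - 4)*(v^2 + 6*v + 8) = (v - 4)*(v + 2)*(v + 4)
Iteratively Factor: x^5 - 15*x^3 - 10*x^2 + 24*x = (x + 2)*(x^4 - 2*x^3 - 11*x^2 + 12*x) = (x - 1)*(x + 2)*(x^3 - x^2 - 12*x) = (x - 4)*(x - 1)*(x + 2)*(x^2 + 3*x) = (x - 4)*(x - 1)*(x + 2)*(x + 3)*(x)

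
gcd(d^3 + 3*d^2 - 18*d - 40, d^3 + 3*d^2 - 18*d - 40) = d^3 + 3*d^2 - 18*d - 40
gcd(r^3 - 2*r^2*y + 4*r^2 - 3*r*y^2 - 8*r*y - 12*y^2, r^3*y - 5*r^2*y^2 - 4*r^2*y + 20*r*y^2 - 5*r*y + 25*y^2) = 1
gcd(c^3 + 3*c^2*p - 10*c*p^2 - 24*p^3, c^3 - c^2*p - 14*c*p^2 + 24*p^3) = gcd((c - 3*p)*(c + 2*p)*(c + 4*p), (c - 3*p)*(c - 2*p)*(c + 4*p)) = -c^2 - c*p + 12*p^2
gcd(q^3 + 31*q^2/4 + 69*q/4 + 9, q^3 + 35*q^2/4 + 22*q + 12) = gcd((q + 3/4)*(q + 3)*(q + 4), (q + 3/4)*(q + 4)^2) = q^2 + 19*q/4 + 3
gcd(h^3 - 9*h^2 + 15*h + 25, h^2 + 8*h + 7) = h + 1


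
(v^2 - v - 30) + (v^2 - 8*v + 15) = 2*v^2 - 9*v - 15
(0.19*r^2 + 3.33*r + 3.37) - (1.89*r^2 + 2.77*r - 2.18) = -1.7*r^2 + 0.56*r + 5.55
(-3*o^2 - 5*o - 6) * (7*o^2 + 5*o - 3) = -21*o^4 - 50*o^3 - 58*o^2 - 15*o + 18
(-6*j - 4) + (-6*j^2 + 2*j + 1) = -6*j^2 - 4*j - 3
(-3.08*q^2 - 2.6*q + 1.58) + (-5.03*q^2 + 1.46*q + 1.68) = -8.11*q^2 - 1.14*q + 3.26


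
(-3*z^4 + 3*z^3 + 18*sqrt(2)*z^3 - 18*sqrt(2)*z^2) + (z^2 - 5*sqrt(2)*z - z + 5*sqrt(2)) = -3*z^4 + 3*z^3 + 18*sqrt(2)*z^3 - 18*sqrt(2)*z^2 + z^2 - 5*sqrt(2)*z - z + 5*sqrt(2)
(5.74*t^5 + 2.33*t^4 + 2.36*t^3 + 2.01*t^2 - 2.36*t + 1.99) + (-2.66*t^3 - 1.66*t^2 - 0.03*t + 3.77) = 5.74*t^5 + 2.33*t^4 - 0.3*t^3 + 0.35*t^2 - 2.39*t + 5.76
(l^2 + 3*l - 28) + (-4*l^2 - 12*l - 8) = -3*l^2 - 9*l - 36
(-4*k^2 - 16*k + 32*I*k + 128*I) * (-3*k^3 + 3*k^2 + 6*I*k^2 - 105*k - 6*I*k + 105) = 12*k^5 + 36*k^4 - 120*I*k^4 + 180*k^3 - 360*I*k^3 + 684*k^2 - 2880*I*k^2 - 912*k - 10080*I*k + 13440*I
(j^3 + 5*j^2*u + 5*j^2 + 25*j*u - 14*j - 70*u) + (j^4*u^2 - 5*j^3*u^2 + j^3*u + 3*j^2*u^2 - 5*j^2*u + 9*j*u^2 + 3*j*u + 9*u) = j^4*u^2 - 5*j^3*u^2 + j^3*u + j^3 + 3*j^2*u^2 + 5*j^2 + 9*j*u^2 + 28*j*u - 14*j - 61*u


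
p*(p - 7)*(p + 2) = p^3 - 5*p^2 - 14*p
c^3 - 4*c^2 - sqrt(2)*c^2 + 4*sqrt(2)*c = c*(c - 4)*(c - sqrt(2))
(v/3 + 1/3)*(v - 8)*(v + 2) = v^3/3 - 5*v^2/3 - 22*v/3 - 16/3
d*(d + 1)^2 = d^3 + 2*d^2 + d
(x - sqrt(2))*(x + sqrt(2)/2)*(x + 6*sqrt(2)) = x^3 + 11*sqrt(2)*x^2/2 - 7*x - 6*sqrt(2)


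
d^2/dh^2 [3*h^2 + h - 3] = 6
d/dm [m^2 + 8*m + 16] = 2*m + 8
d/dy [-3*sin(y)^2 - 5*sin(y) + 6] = -(6*sin(y) + 5)*cos(y)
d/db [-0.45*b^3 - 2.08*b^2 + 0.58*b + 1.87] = -1.35*b^2 - 4.16*b + 0.58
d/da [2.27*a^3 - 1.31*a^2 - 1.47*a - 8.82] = 6.81*a^2 - 2.62*a - 1.47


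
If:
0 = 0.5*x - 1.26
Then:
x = 2.52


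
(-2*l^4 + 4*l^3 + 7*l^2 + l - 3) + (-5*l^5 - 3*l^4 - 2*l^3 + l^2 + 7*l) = -5*l^5 - 5*l^4 + 2*l^3 + 8*l^2 + 8*l - 3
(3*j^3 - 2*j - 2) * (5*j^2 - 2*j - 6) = 15*j^5 - 6*j^4 - 28*j^3 - 6*j^2 + 16*j + 12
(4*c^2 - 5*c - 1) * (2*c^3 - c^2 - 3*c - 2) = 8*c^5 - 14*c^4 - 9*c^3 + 8*c^2 + 13*c + 2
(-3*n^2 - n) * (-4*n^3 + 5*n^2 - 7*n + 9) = 12*n^5 - 11*n^4 + 16*n^3 - 20*n^2 - 9*n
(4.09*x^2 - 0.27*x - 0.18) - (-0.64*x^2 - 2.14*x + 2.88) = 4.73*x^2 + 1.87*x - 3.06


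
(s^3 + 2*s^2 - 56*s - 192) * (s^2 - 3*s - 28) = s^5 - s^4 - 90*s^3 - 80*s^2 + 2144*s + 5376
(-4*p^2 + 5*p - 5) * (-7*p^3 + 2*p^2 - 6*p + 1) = 28*p^5 - 43*p^4 + 69*p^3 - 44*p^2 + 35*p - 5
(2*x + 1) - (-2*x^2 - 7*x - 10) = 2*x^2 + 9*x + 11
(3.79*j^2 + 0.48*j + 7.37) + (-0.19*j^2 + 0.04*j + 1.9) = 3.6*j^2 + 0.52*j + 9.27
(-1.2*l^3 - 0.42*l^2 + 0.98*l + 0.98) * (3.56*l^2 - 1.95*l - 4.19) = -4.272*l^5 + 0.8448*l^4 + 9.3358*l^3 + 3.3376*l^2 - 6.0172*l - 4.1062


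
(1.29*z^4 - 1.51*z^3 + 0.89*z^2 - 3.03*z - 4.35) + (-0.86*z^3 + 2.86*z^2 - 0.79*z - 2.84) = 1.29*z^4 - 2.37*z^3 + 3.75*z^2 - 3.82*z - 7.19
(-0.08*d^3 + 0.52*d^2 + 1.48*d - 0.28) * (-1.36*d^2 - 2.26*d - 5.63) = 0.1088*d^5 - 0.5264*d^4 - 2.7376*d^3 - 5.8916*d^2 - 7.6996*d + 1.5764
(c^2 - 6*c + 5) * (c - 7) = c^3 - 13*c^2 + 47*c - 35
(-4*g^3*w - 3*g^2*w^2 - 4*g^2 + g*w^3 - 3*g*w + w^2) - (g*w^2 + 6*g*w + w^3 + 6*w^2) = -4*g^3*w - 3*g^2*w^2 - 4*g^2 + g*w^3 - g*w^2 - 9*g*w - w^3 - 5*w^2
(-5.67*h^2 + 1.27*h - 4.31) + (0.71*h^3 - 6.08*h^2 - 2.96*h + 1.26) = 0.71*h^3 - 11.75*h^2 - 1.69*h - 3.05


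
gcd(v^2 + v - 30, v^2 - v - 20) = v - 5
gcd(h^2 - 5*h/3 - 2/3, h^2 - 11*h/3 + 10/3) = h - 2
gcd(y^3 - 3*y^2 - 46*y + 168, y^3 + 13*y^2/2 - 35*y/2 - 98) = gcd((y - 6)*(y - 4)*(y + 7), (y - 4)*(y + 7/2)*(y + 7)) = y^2 + 3*y - 28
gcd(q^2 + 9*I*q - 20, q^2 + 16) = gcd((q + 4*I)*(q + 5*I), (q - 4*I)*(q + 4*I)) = q + 4*I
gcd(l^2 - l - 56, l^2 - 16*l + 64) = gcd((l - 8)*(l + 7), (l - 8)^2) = l - 8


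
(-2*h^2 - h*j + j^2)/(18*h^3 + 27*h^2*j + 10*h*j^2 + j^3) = (-2*h + j)/(18*h^2 + 9*h*j + j^2)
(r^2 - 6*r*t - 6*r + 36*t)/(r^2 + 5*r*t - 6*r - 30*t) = (r - 6*t)/(r + 5*t)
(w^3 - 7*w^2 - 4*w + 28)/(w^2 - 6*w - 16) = (w^2 - 9*w + 14)/(w - 8)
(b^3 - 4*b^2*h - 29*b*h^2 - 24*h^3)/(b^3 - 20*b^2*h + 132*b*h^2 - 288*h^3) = (b^2 + 4*b*h + 3*h^2)/(b^2 - 12*b*h + 36*h^2)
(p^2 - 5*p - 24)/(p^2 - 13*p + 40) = (p + 3)/(p - 5)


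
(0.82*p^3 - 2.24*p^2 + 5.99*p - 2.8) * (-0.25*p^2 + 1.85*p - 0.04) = -0.205*p^5 + 2.077*p^4 - 5.6743*p^3 + 11.8711*p^2 - 5.4196*p + 0.112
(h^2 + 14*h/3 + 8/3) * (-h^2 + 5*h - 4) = -h^4 + h^3/3 + 50*h^2/3 - 16*h/3 - 32/3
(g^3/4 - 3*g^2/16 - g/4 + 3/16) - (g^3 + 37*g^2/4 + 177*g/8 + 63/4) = -3*g^3/4 - 151*g^2/16 - 179*g/8 - 249/16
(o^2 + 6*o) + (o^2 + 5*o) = 2*o^2 + 11*o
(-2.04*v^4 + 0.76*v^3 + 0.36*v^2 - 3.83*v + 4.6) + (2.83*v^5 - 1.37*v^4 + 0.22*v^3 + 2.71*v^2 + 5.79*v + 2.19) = 2.83*v^5 - 3.41*v^4 + 0.98*v^3 + 3.07*v^2 + 1.96*v + 6.79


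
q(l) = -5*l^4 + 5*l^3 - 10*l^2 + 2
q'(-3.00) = 735.00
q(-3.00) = -628.00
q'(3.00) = -465.00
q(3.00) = -358.00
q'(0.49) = -8.55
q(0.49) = -0.10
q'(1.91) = -122.84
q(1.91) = -66.18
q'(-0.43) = 12.96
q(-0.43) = -0.42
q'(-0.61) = 22.32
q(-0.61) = -3.55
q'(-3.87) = 1461.27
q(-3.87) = -1559.11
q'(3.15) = -539.28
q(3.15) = -433.23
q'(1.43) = -56.41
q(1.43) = -24.74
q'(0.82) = -17.34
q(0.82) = -4.23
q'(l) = -20*l^3 + 15*l^2 - 20*l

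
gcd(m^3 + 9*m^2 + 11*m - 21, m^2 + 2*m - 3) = m^2 + 2*m - 3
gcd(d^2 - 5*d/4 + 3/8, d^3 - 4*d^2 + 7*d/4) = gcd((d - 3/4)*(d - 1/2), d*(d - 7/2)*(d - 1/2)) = d - 1/2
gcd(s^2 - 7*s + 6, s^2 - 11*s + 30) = s - 6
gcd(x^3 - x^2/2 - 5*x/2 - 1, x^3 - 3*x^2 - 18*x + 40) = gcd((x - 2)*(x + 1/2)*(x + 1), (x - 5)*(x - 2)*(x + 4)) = x - 2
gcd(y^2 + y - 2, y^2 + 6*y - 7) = y - 1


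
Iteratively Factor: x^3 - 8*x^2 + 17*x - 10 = (x - 2)*(x^2 - 6*x + 5) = (x - 5)*(x - 2)*(x - 1)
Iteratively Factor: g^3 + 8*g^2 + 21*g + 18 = (g + 2)*(g^2 + 6*g + 9) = (g + 2)*(g + 3)*(g + 3)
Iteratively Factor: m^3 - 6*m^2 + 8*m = (m)*(m^2 - 6*m + 8) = m*(m - 4)*(m - 2)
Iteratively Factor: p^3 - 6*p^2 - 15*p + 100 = (p + 4)*(p^2 - 10*p + 25) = (p - 5)*(p + 4)*(p - 5)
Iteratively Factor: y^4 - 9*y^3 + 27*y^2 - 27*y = (y - 3)*(y^3 - 6*y^2 + 9*y) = y*(y - 3)*(y^2 - 6*y + 9) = y*(y - 3)^2*(y - 3)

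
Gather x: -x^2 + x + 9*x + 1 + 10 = -x^2 + 10*x + 11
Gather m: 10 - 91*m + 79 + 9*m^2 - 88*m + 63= 9*m^2 - 179*m + 152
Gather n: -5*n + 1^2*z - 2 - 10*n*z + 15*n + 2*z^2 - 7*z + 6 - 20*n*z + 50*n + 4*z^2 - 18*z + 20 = n*(60 - 30*z) + 6*z^2 - 24*z + 24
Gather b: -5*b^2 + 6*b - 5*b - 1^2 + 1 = -5*b^2 + b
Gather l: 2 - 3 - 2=-3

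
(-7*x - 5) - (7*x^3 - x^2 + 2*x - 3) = -7*x^3 + x^2 - 9*x - 2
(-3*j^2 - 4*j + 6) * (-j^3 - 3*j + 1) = 3*j^5 + 4*j^4 + 3*j^3 + 9*j^2 - 22*j + 6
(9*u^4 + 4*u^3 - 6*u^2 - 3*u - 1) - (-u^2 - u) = 9*u^4 + 4*u^3 - 5*u^2 - 2*u - 1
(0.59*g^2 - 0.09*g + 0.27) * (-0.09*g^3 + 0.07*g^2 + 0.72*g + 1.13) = -0.0531*g^5 + 0.0494*g^4 + 0.3942*g^3 + 0.6208*g^2 + 0.0927*g + 0.3051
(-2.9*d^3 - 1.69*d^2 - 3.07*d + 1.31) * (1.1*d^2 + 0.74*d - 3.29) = -3.19*d^5 - 4.005*d^4 + 4.9134*d^3 + 4.7293*d^2 + 11.0697*d - 4.3099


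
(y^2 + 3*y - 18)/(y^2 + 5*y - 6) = (y - 3)/(y - 1)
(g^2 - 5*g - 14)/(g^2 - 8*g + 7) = (g + 2)/(g - 1)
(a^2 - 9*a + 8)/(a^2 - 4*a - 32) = (a - 1)/(a + 4)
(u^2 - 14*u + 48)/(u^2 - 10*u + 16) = (u - 6)/(u - 2)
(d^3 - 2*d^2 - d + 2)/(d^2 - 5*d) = (d^3 - 2*d^2 - d + 2)/(d*(d - 5))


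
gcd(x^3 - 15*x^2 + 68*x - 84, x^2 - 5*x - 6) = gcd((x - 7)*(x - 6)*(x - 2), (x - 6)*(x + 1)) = x - 6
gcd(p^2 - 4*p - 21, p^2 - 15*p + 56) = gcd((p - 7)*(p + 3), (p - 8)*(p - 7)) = p - 7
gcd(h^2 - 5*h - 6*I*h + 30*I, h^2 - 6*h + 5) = h - 5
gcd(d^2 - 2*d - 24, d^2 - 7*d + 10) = 1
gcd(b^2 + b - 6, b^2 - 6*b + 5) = 1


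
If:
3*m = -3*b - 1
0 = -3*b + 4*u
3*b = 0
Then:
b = 0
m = -1/3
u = 0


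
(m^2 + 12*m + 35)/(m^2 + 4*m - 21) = (m + 5)/(m - 3)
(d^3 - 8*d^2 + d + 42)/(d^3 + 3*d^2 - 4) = (d^2 - 10*d + 21)/(d^2 + d - 2)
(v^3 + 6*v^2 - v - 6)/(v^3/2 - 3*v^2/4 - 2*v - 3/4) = 4*(v^2 + 5*v - 6)/(2*v^2 - 5*v - 3)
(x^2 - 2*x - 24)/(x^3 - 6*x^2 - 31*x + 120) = (x^2 - 2*x - 24)/(x^3 - 6*x^2 - 31*x + 120)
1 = 1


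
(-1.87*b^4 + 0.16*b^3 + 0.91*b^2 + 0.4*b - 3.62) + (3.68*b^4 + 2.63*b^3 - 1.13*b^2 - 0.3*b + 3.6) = 1.81*b^4 + 2.79*b^3 - 0.22*b^2 + 0.1*b - 0.02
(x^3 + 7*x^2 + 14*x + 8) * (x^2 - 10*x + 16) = x^5 - 3*x^4 - 40*x^3 - 20*x^2 + 144*x + 128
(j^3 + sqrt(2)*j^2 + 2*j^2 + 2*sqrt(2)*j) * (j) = j^4 + sqrt(2)*j^3 + 2*j^3 + 2*sqrt(2)*j^2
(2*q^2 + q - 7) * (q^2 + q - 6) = 2*q^4 + 3*q^3 - 18*q^2 - 13*q + 42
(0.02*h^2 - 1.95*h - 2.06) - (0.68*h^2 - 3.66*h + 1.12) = -0.66*h^2 + 1.71*h - 3.18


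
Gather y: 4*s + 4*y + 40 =4*s + 4*y + 40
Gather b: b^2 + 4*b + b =b^2 + 5*b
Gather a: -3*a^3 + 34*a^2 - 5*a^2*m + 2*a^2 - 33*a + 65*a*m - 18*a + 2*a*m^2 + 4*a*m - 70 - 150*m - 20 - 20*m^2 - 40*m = -3*a^3 + a^2*(36 - 5*m) + a*(2*m^2 + 69*m - 51) - 20*m^2 - 190*m - 90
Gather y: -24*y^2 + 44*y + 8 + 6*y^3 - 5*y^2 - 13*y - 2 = 6*y^3 - 29*y^2 + 31*y + 6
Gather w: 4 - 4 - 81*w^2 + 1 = 1 - 81*w^2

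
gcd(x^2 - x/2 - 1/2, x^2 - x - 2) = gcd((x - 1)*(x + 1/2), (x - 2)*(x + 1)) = 1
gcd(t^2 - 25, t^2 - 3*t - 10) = t - 5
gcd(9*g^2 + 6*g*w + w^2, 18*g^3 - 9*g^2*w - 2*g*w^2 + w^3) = 3*g + w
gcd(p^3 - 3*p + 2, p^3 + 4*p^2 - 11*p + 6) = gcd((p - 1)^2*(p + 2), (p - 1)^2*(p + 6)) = p^2 - 2*p + 1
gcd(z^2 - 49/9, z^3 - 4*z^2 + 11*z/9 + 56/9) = z - 7/3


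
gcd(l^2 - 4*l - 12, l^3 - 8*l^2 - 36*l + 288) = l - 6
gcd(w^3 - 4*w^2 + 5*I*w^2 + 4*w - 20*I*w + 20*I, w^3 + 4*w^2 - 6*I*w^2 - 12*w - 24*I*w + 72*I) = w - 2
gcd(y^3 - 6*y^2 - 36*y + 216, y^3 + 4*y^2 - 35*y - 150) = y - 6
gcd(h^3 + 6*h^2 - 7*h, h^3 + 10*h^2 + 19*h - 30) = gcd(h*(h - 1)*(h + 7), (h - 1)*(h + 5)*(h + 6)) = h - 1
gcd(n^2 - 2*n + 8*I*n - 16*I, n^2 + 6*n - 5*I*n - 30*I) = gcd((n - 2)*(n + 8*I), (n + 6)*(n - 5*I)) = 1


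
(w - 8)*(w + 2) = w^2 - 6*w - 16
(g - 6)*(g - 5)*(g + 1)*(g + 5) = g^4 - 5*g^3 - 31*g^2 + 125*g + 150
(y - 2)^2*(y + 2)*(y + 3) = y^4 + y^3 - 10*y^2 - 4*y + 24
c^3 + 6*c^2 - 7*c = c*(c - 1)*(c + 7)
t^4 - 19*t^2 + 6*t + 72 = (t - 3)^2*(t + 2)*(t + 4)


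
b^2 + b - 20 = (b - 4)*(b + 5)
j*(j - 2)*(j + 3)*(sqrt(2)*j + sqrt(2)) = sqrt(2)*j^4 + 2*sqrt(2)*j^3 - 5*sqrt(2)*j^2 - 6*sqrt(2)*j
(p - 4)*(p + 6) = p^2 + 2*p - 24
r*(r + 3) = r^2 + 3*r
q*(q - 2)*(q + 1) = q^3 - q^2 - 2*q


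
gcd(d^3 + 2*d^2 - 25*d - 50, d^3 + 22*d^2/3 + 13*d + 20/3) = d + 5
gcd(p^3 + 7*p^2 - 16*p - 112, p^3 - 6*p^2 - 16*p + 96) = p^2 - 16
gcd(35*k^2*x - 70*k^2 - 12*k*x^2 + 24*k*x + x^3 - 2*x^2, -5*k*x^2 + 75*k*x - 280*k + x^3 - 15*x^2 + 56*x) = -5*k + x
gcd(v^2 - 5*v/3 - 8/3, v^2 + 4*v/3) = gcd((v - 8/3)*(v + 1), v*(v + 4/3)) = 1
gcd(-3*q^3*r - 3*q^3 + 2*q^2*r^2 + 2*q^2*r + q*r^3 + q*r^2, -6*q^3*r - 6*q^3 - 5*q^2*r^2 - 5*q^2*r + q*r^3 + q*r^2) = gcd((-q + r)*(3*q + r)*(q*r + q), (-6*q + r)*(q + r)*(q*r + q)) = q*r + q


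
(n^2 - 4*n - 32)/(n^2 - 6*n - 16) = (n + 4)/(n + 2)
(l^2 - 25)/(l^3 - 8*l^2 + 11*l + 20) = (l + 5)/(l^2 - 3*l - 4)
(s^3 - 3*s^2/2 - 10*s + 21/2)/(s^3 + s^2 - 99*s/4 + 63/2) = 2*(s^2 + 2*s - 3)/(2*s^2 + 9*s - 18)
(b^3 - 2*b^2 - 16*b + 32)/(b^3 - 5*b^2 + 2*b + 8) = (b + 4)/(b + 1)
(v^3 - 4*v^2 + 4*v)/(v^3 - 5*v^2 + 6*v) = (v - 2)/(v - 3)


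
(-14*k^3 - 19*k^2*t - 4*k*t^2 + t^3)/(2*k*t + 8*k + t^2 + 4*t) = (-7*k^2 - 6*k*t + t^2)/(t + 4)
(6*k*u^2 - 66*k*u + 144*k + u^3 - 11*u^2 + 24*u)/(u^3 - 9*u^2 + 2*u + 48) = (6*k + u)/(u + 2)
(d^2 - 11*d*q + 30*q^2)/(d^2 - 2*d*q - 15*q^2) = (d - 6*q)/(d + 3*q)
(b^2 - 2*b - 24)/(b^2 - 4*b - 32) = (b - 6)/(b - 8)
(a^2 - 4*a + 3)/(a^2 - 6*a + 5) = (a - 3)/(a - 5)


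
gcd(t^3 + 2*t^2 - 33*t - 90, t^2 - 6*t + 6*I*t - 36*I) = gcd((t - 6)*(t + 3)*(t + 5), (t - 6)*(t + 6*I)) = t - 6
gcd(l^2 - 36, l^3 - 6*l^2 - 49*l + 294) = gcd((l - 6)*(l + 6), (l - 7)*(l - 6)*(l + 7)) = l - 6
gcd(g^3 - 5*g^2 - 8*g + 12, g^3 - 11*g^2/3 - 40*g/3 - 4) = g^2 - 4*g - 12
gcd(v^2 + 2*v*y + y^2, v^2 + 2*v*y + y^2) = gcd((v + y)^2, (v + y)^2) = v^2 + 2*v*y + y^2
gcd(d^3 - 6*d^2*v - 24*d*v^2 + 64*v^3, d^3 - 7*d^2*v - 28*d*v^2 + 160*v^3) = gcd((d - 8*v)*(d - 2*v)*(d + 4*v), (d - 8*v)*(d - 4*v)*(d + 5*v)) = -d + 8*v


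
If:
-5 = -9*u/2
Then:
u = 10/9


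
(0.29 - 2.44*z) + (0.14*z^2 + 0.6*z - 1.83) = 0.14*z^2 - 1.84*z - 1.54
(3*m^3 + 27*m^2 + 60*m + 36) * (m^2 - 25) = 3*m^5 + 27*m^4 - 15*m^3 - 639*m^2 - 1500*m - 900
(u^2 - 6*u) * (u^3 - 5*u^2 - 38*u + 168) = u^5 - 11*u^4 - 8*u^3 + 396*u^2 - 1008*u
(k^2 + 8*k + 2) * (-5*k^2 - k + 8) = -5*k^4 - 41*k^3 - 10*k^2 + 62*k + 16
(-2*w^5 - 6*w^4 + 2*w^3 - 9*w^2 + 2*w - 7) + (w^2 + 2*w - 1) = -2*w^5 - 6*w^4 + 2*w^3 - 8*w^2 + 4*w - 8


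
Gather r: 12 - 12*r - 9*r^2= -9*r^2 - 12*r + 12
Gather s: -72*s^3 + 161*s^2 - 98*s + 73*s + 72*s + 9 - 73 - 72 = -72*s^3 + 161*s^2 + 47*s - 136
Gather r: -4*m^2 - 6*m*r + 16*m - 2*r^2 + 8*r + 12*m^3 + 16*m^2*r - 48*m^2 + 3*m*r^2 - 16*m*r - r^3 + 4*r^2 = 12*m^3 - 52*m^2 + 16*m - r^3 + r^2*(3*m + 2) + r*(16*m^2 - 22*m + 8)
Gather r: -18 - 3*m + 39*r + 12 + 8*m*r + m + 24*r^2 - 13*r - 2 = -2*m + 24*r^2 + r*(8*m + 26) - 8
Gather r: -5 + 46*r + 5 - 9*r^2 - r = -9*r^2 + 45*r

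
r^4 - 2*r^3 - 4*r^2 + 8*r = r*(r - 2)^2*(r + 2)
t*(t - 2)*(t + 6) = t^3 + 4*t^2 - 12*t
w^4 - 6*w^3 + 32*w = w*(w - 4)^2*(w + 2)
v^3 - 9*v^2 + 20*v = v*(v - 5)*(v - 4)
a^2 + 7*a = a*(a + 7)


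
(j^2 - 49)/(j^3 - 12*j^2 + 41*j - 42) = (j + 7)/(j^2 - 5*j + 6)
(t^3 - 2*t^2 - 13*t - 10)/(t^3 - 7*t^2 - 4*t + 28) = (t^2 - 4*t - 5)/(t^2 - 9*t + 14)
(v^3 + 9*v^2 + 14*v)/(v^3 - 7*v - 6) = v*(v + 7)/(v^2 - 2*v - 3)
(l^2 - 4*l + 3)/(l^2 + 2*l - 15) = (l - 1)/(l + 5)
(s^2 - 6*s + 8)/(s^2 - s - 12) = (s - 2)/(s + 3)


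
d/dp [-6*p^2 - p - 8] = -12*p - 1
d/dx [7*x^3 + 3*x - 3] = 21*x^2 + 3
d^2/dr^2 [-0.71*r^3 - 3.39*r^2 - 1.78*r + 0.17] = -4.26*r - 6.78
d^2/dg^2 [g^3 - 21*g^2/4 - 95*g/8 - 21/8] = 6*g - 21/2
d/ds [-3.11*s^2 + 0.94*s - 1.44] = 0.94 - 6.22*s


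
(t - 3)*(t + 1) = t^2 - 2*t - 3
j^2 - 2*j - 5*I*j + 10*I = (j - 2)*(j - 5*I)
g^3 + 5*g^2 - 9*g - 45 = (g - 3)*(g + 3)*(g + 5)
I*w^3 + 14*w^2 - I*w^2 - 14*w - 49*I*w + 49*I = (w - 7*I)^2*(I*w - I)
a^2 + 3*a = a*(a + 3)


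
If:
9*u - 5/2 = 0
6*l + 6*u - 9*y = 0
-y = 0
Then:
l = -5/18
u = 5/18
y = 0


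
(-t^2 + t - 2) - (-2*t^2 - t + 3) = t^2 + 2*t - 5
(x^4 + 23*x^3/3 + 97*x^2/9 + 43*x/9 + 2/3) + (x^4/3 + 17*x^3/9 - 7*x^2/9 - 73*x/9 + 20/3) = 4*x^4/3 + 86*x^3/9 + 10*x^2 - 10*x/3 + 22/3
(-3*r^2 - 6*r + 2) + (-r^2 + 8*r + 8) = -4*r^2 + 2*r + 10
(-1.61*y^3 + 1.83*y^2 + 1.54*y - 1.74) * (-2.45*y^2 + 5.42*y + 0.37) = 3.9445*y^5 - 13.2097*y^4 + 5.5499*y^3 + 13.2869*y^2 - 8.861*y - 0.6438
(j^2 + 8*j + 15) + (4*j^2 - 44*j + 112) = 5*j^2 - 36*j + 127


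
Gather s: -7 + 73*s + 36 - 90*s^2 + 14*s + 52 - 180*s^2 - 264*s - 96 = -270*s^2 - 177*s - 15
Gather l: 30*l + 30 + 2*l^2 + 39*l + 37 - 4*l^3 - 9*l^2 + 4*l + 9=-4*l^3 - 7*l^2 + 73*l + 76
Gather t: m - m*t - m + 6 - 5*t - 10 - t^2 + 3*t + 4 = -t^2 + t*(-m - 2)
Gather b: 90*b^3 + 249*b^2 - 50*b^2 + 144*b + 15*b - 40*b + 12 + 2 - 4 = 90*b^3 + 199*b^2 + 119*b + 10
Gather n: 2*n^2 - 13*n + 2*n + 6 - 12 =2*n^2 - 11*n - 6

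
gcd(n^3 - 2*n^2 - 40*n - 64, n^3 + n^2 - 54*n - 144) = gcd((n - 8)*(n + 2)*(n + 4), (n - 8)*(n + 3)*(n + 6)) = n - 8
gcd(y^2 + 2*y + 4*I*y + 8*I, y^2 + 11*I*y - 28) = y + 4*I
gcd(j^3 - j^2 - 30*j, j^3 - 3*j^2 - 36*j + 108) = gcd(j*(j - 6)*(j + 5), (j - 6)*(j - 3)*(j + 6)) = j - 6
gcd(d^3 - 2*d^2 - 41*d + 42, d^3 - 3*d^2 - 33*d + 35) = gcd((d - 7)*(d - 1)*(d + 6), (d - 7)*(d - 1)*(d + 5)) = d^2 - 8*d + 7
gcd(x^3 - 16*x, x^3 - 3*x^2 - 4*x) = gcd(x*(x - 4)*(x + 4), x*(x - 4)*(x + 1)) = x^2 - 4*x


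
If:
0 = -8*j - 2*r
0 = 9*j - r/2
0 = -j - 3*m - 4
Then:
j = 0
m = -4/3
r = 0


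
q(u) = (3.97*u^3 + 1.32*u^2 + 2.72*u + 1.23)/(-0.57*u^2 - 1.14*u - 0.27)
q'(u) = (1.14*u + 1.14)*(3.97*u^3 + 1.32*u^2 + 2.72*u + 1.23)/(-0.57*u^2 - 1.14*u - 0.27)^2 + (11.91*u^2 + 2.64*u + 2.72)/(-0.57*u^2 - 1.14*u - 0.27) = (-2.2629*u^4 - 9.0516*u^3 - 3.1701*u^2 + 0.6894*u + 0.6678)/(0.3249*u^4 + 1.2996*u^3 + 1.6074*u^2 + 0.6156*u + 0.0729)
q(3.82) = -19.48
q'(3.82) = -6.15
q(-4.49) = 51.75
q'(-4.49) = -3.78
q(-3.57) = 49.73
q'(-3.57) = 0.17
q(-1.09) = -17.97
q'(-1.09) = 53.61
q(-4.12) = 50.53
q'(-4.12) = -2.72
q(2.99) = -14.51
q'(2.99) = -5.82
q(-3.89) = 50.01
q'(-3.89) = -1.78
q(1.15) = -5.20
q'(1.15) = -3.75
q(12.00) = -73.77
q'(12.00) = -6.83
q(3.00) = -14.56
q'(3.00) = -5.83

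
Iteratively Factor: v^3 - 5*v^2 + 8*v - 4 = (v - 2)*(v^2 - 3*v + 2) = (v - 2)^2*(v - 1)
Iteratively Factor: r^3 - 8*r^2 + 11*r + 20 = (r + 1)*(r^2 - 9*r + 20) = (r - 5)*(r + 1)*(r - 4)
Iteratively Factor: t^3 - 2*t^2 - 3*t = (t + 1)*(t^2 - 3*t) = (t - 3)*(t + 1)*(t)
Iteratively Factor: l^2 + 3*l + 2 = (l + 1)*(l + 2)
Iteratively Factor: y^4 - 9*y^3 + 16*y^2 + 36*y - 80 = (y - 4)*(y^3 - 5*y^2 - 4*y + 20) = (y - 5)*(y - 4)*(y^2 - 4) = (y - 5)*(y - 4)*(y - 2)*(y + 2)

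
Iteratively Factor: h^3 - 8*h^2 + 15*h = (h - 3)*(h^2 - 5*h) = h*(h - 3)*(h - 5)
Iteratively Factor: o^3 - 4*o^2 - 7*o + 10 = (o + 2)*(o^2 - 6*o + 5) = (o - 5)*(o + 2)*(o - 1)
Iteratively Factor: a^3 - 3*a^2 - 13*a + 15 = (a + 3)*(a^2 - 6*a + 5) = (a - 1)*(a + 3)*(a - 5)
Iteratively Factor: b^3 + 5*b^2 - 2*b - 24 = (b - 2)*(b^2 + 7*b + 12) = (b - 2)*(b + 3)*(b + 4)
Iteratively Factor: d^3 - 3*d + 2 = (d + 2)*(d^2 - 2*d + 1) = (d - 1)*(d + 2)*(d - 1)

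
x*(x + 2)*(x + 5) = x^3 + 7*x^2 + 10*x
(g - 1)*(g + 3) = g^2 + 2*g - 3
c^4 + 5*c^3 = c^3*(c + 5)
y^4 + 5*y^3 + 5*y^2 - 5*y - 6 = (y - 1)*(y + 1)*(y + 2)*(y + 3)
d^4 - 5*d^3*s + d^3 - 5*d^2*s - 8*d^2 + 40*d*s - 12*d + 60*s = (d - 3)*(d + 2)^2*(d - 5*s)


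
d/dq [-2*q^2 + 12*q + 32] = 12 - 4*q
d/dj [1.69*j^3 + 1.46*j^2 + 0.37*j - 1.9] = 5.07*j^2 + 2.92*j + 0.37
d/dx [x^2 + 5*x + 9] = 2*x + 5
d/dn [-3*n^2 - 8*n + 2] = -6*n - 8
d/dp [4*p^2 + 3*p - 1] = 8*p + 3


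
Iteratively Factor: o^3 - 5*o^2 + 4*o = (o)*(o^2 - 5*o + 4) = o*(o - 1)*(o - 4)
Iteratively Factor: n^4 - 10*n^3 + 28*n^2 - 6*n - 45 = (n - 3)*(n^3 - 7*n^2 + 7*n + 15) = (n - 5)*(n - 3)*(n^2 - 2*n - 3) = (n - 5)*(n - 3)^2*(n + 1)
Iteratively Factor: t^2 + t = (t)*(t + 1)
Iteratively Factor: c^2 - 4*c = (c)*(c - 4)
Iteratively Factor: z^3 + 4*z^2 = (z)*(z^2 + 4*z) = z*(z + 4)*(z)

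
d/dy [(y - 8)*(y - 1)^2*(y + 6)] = 4*y^3 - 12*y^2 - 86*y + 94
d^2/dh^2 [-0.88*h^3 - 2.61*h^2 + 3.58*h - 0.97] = -5.28*h - 5.22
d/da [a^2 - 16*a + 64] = 2*a - 16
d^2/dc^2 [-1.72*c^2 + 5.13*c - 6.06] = -3.44000000000000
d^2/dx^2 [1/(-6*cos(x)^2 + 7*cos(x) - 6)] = (-144*sin(x)^4 - 23*sin(x)^2 - 399*cos(x)/2 + 63*cos(3*x)/2 + 193)/(6*sin(x)^2 + 7*cos(x) - 12)^3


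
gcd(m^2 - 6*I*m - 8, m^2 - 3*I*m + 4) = m - 4*I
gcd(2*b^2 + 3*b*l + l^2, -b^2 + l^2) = b + l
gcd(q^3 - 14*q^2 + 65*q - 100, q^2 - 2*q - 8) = q - 4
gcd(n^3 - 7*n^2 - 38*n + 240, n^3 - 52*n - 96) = n^2 - 2*n - 48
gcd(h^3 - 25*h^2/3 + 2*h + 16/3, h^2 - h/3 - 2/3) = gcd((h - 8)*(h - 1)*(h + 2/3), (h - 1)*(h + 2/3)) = h^2 - h/3 - 2/3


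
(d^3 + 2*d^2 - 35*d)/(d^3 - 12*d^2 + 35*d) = (d + 7)/(d - 7)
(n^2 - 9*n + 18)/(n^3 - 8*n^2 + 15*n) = (n - 6)/(n*(n - 5))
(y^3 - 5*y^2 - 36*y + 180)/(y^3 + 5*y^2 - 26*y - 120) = (y - 6)/(y + 4)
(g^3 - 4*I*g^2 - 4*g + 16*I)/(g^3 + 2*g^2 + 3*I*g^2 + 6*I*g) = (g^2 - 2*g*(1 + 2*I) + 8*I)/(g*(g + 3*I))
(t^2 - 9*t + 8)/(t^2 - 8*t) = (t - 1)/t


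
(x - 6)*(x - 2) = x^2 - 8*x + 12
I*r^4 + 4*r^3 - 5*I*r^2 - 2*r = r*(r - 2*I)*(r - I)*(I*r + 1)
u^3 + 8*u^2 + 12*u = u*(u + 2)*(u + 6)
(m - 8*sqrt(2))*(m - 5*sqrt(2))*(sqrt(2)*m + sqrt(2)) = sqrt(2)*m^3 - 26*m^2 + sqrt(2)*m^2 - 26*m + 80*sqrt(2)*m + 80*sqrt(2)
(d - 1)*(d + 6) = d^2 + 5*d - 6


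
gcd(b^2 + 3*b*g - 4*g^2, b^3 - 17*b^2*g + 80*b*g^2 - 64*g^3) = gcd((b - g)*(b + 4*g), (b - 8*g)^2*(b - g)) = b - g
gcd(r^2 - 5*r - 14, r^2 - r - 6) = r + 2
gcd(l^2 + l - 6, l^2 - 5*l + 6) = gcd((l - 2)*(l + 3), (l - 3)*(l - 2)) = l - 2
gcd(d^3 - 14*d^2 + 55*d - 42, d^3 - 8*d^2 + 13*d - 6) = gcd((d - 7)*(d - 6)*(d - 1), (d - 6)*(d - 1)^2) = d^2 - 7*d + 6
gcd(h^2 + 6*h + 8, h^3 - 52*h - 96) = h + 2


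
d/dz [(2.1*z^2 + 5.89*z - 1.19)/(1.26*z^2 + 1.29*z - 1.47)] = (-4.7124*z^2 - 3.1752*z - 7.1232)/(1.5876*z^4 + 3.2508*z^3 - 2.0403*z^2 - 3.7926*z + 2.1609)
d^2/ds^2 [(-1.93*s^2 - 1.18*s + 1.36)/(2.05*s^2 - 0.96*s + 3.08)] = (-17.51438*s^3 + 107.40852*s^2 + 28.64424*s - 58.26288)/(8.615125*s^6 - 12.1032*s^5 + 44.49894*s^4 - 37.253376*s^3 + 66.856944*s^2 - 27.320832*s + 29.218112)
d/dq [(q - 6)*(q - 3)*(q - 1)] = 3*q^2 - 20*q + 27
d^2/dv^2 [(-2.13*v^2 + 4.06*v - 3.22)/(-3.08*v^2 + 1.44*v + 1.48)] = (-58.135616*v^3 + 241.5336*v^2 - 196.730688*v + 69.346528)/(29.218112*v^6 - 40.981248*v^5 - 22.959552*v^4 + 36.398592*v^3 + 11.032512*v^2 - 9.462528*v - 3.241792)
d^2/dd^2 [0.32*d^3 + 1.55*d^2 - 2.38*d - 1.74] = 1.92*d + 3.1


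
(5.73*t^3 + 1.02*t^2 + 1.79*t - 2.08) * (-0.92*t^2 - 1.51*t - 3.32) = -5.2716*t^5 - 9.5907*t^4 - 22.2106*t^3 - 4.1757*t^2 - 2.802*t + 6.9056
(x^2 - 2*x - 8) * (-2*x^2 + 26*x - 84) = -2*x^4 + 30*x^3 - 120*x^2 - 40*x + 672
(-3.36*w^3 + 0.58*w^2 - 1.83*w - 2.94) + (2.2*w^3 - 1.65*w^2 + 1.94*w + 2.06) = -1.16*w^3 - 1.07*w^2 + 0.11*w - 0.88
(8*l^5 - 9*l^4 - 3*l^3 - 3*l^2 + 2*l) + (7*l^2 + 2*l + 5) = 8*l^5 - 9*l^4 - 3*l^3 + 4*l^2 + 4*l + 5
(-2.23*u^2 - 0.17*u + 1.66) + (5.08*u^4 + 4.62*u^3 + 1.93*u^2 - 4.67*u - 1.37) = 5.08*u^4 + 4.62*u^3 - 0.3*u^2 - 4.84*u + 0.29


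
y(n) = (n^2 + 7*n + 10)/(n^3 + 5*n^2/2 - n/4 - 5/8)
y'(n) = (2*n + 7)/(n^3 + 5*n^2/2 - n/4 - 5/8) + (-3*n^2 - 5*n + 1/4)*(n^2 + 7*n + 10)/(n^3 + 5*n^2/2 - n/4 - 5/8)^2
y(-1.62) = 0.61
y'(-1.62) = 1.94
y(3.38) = 0.69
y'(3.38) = -0.32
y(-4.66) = 0.02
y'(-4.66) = 0.07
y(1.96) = 1.72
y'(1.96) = -1.58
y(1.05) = 6.10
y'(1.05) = -13.73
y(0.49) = -461.81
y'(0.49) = -45829.87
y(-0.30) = -22.70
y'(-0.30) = 77.26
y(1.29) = 3.86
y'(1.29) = -6.28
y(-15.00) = -0.05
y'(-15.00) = 0.00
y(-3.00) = 0.46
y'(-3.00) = 1.00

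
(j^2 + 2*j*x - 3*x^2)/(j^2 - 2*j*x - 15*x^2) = (-j + x)/(-j + 5*x)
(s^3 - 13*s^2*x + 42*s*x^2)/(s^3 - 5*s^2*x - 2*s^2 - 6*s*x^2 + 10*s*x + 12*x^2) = s*(s - 7*x)/(s^2 + s*x - 2*s - 2*x)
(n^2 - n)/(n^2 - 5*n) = (n - 1)/(n - 5)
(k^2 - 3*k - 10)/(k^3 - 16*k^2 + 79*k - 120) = (k + 2)/(k^2 - 11*k + 24)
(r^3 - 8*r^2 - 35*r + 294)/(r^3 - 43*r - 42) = (r - 7)/(r + 1)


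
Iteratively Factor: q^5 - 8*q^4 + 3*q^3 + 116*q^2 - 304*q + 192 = (q + 4)*(q^4 - 12*q^3 + 51*q^2 - 88*q + 48) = (q - 4)*(q + 4)*(q^3 - 8*q^2 + 19*q - 12) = (q - 4)*(q - 3)*(q + 4)*(q^2 - 5*q + 4) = (q - 4)^2*(q - 3)*(q + 4)*(q - 1)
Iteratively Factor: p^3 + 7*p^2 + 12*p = (p + 4)*(p^2 + 3*p) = p*(p + 4)*(p + 3)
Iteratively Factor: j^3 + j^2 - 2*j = (j + 2)*(j^2 - j) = (j - 1)*(j + 2)*(j)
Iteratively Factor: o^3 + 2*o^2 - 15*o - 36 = (o + 3)*(o^2 - o - 12) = (o - 4)*(o + 3)*(o + 3)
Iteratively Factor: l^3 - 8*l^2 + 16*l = (l - 4)*(l^2 - 4*l) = (l - 4)^2*(l)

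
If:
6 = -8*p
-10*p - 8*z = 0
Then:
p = -3/4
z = 15/16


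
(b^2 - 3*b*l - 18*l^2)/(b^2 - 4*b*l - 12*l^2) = (b + 3*l)/(b + 2*l)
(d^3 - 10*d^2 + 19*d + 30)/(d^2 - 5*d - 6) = d - 5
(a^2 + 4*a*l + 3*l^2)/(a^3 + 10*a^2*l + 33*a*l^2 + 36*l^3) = (a + l)/(a^2 + 7*a*l + 12*l^2)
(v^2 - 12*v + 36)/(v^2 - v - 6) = (-v^2 + 12*v - 36)/(-v^2 + v + 6)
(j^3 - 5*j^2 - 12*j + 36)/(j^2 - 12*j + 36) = (j^2 + j - 6)/(j - 6)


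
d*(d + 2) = d^2 + 2*d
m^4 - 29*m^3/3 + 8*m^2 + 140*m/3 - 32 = (m - 8)*(m - 3)*(m - 2/3)*(m + 2)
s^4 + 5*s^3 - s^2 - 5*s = s*(s - 1)*(s + 1)*(s + 5)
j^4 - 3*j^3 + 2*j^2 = j^2*(j - 2)*(j - 1)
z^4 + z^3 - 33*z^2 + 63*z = z*(z - 3)^2*(z + 7)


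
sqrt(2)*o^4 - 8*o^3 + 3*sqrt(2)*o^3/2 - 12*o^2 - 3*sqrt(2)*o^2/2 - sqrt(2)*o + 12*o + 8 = (o - 1)*(o + 2)*(o - 4*sqrt(2))*(sqrt(2)*o + sqrt(2)/2)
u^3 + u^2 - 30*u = u*(u - 5)*(u + 6)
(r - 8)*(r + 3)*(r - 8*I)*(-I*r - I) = -I*r^4 - 8*r^3 + 4*I*r^3 + 32*r^2 + 29*I*r^2 + 232*r + 24*I*r + 192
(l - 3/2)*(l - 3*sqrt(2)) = l^2 - 3*sqrt(2)*l - 3*l/2 + 9*sqrt(2)/2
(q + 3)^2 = q^2 + 6*q + 9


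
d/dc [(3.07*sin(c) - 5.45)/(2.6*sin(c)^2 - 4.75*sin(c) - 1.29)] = (-7.982*sin(c)^2 + 28.34*sin(c) - 29.8478)*cos(c)/(6.76*sin(c)^4 - 24.7*sin(c)^3 + 15.8545*sin(c)^2 + 12.255*sin(c) + 1.6641)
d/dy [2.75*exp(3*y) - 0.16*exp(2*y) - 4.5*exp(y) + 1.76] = (8.25*exp(2*y) - 0.32*exp(y) - 4.5)*exp(y)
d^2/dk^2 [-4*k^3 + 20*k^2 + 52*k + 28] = 40 - 24*k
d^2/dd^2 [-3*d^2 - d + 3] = -6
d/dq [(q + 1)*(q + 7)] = 2*q + 8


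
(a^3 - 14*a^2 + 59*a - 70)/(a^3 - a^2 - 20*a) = (a^2 - 9*a + 14)/(a*(a + 4))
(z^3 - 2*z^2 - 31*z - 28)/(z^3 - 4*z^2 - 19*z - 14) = (z + 4)/(z + 2)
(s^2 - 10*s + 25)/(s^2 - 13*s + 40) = (s - 5)/(s - 8)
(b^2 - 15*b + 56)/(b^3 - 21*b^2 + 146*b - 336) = 1/(b - 6)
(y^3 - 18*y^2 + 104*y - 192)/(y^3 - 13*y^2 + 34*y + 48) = (y - 4)/(y + 1)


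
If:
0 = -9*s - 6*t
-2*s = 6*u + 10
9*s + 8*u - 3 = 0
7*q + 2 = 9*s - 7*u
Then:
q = 739/133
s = 49/19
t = -147/38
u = -48/19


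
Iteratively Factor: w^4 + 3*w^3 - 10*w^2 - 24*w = (w + 4)*(w^3 - w^2 - 6*w) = (w - 3)*(w + 4)*(w^2 + 2*w) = (w - 3)*(w + 2)*(w + 4)*(w)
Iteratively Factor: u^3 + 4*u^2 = (u)*(u^2 + 4*u) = u*(u + 4)*(u)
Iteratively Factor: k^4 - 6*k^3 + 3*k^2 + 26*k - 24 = (k - 1)*(k^3 - 5*k^2 - 2*k + 24) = (k - 4)*(k - 1)*(k^2 - k - 6) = (k - 4)*(k - 3)*(k - 1)*(k + 2)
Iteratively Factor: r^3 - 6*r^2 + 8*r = (r)*(r^2 - 6*r + 8) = r*(r - 2)*(r - 4)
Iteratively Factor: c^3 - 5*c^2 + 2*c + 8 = (c - 4)*(c^2 - c - 2) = (c - 4)*(c - 2)*(c + 1)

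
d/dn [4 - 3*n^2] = -6*n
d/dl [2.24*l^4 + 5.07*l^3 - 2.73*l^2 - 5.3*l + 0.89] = 8.96*l^3 + 15.21*l^2 - 5.46*l - 5.3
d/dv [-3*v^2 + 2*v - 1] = 2 - 6*v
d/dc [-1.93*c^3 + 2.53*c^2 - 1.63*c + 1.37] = -5.79*c^2 + 5.06*c - 1.63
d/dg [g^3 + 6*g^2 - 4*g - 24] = 3*g^2 + 12*g - 4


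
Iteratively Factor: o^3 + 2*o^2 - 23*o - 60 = (o - 5)*(o^2 + 7*o + 12) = (o - 5)*(o + 3)*(o + 4)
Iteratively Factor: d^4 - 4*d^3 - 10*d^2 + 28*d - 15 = (d - 5)*(d^3 + d^2 - 5*d + 3) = (d - 5)*(d - 1)*(d^2 + 2*d - 3) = (d - 5)*(d - 1)*(d + 3)*(d - 1)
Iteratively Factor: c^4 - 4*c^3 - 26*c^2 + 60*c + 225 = (c - 5)*(c^3 + c^2 - 21*c - 45) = (c - 5)*(c + 3)*(c^2 - 2*c - 15) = (c - 5)*(c + 3)^2*(c - 5)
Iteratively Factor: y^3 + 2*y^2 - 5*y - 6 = (y - 2)*(y^2 + 4*y + 3) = (y - 2)*(y + 3)*(y + 1)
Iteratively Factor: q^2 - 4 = (q - 2)*(q + 2)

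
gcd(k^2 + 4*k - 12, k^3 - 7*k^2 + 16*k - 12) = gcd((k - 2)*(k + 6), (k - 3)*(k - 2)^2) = k - 2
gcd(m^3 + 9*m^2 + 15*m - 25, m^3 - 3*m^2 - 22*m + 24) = m - 1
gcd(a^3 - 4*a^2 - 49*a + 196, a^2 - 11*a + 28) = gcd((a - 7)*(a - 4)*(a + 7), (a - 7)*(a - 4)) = a^2 - 11*a + 28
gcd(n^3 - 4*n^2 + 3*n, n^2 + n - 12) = n - 3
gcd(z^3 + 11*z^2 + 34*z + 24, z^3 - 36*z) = z + 6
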